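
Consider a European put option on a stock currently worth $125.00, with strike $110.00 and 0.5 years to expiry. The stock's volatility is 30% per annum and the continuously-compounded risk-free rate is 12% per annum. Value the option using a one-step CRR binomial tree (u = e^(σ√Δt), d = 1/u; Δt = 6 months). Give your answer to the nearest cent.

$3.42

CRR parameters: u = e^(σ√Δt) = e^(0.3·√0.5) = 1.2363, d = 1/u = 0.8089
Per-period rate: rΔt = 0.12·0.5 = 0.06, so R = e^0.06 = 1.0618
Risk-neutral probability p = (e^0.06 − 0.8089)/(1.2363 − 0.8089) = 0.2530/0.4275 = 0.5918
Terminal stock prices: S_u = 154.5, S_d = 101.1
Terminal payoffs (K − S): max(-44.54, 0) = 0, max(8.893, 0) = 8.893
Node 0 (S = 125): V_0 = e^(−0.06)·[0.5918·0.0000 + 0.4082·8.8928] = 3.4184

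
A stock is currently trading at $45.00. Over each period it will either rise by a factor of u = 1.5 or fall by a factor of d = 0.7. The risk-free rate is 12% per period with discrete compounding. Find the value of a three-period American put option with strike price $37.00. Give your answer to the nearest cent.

Risk-neutral probability p = (1 + 0.12 − 0.7)/(1.5 − 0.7) = 0.4200/0.8000 = 0.5250
Terminal stock prices: S_uuu = 151.9, S_uud = 70.88, S_udd = 33.07, S_ddd = 15.43
Terminal payoffs (K − S): max(-114.9, 0) = 0, max(-33.88, 0) = 0, max(3.925, 0) = 3.925, max(21.57, 0) = 21.57
Node uu (S = 101.2): continuation = 1/1.12·[0.5250·0.0000 + 0.4750·0.0000] = 0.0000; exercise value = 0.0000 ≤ continuation, so V_uu = 0.0000
Node ud (S = 47.25): continuation = 1/1.12·[0.5250·0.0000 + 0.4750·3.9250] = 1.6646; exercise value = 0.0000 ≤ continuation, so V_ud = 1.6646
Node dd (S = 22.05): continuation = 1/1.12·[0.5250·3.9250 + 0.4750·21.5650] = 10.9857; exercise value = 14.9500 > continuation, so V_dd = 14.9500 (exercise)
Node u (S = 67.5): continuation = 1/1.12·[0.5250·0.0000 + 0.4750·1.6646] = 0.7060; exercise value = 0.0000 ≤ continuation, so V_u = 0.7060
Node d (S = 31.5): continuation = 1/1.12·[0.5250·1.6646 + 0.4750·14.9500] = 7.1207; exercise value = 5.5000 ≤ continuation, so V_d = 7.1207
Node 0 (S = 45): continuation = 1/1.12·[0.5250·0.7060 + 0.4750·7.1207] = 3.3509; exercise value = 0.0000 ≤ continuation, so V_0 = 3.3509

$3.35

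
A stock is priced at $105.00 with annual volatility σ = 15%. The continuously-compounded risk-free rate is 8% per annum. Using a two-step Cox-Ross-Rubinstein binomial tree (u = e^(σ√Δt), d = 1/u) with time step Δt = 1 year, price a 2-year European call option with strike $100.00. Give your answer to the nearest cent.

CRR parameters: u = e^(σ√Δt) = e^(0.15·√1) = 1.1618, d = 1/u = 0.8607
Per-period rate: rΔt = 0.08·1 = 0.08, so R = e^0.08 = 1.0833
Risk-neutral probability p = (e^0.08 − 0.8607)/(1.1618 − 0.8607) = 0.2226/0.3011 = 0.7392
Terminal stock prices: S_uu = 141.7, S_ud = 105, S_dd = 77.79
Terminal payoffs (S − K): max(41.74, 0) = 41.74, max(5, 0) = 5, max(-22.21, 0) = 0
Node u (S = 122): V_u = e^(−0.08)·[0.7392·41.7352 + 0.2608·5.0000] = 29.6810
Node d (S = 90.37): V_d = e^(−0.08)·[0.7392·5.0000 + 0.2608·0.0000] = 3.4116
Node 0 (S = 105): V_0 = e^(−0.08)·[0.7392·29.6810 + 0.2608·3.4116] = 21.0736

$21.07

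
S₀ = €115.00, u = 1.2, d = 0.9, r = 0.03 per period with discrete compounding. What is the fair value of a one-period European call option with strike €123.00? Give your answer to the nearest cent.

Risk-neutral probability p = (1 + 0.03 − 0.9)/(1.2 − 0.9) = 0.1300/0.3000 = 0.4333
Terminal stock prices: S_u = 138, S_d = 103.5
Terminal payoffs (S − K): max(15, 0) = 15, max(-19.5, 0) = 0
Node 0 (S = 115): V_0 = 1/1.03·[0.4333·15.0000 + 0.5667·0.0000] = 6.3107

€6.31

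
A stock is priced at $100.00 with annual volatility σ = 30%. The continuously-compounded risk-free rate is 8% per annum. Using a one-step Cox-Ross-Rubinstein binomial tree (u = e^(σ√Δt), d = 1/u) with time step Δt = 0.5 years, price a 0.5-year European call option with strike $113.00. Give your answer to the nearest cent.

$5.54

CRR parameters: u = e^(σ√Δt) = e^(0.3·√0.5) = 1.2363, d = 1/u = 0.8089
Per-period rate: rΔt = 0.08·0.5 = 0.04, so R = e^0.04 = 1.0408
Risk-neutral probability p = (e^0.04 − 0.8089)/(1.2363 − 0.8089) = 0.2320/0.4275 = 0.5426
Terminal stock prices: S_u = 123.6, S_d = 80.89
Terminal payoffs (S − K): max(10.63, 0) = 10.63, max(-32.11, 0) = 0
Node 0 (S = 100): V_0 = e^(−0.04)·[0.5426·10.6311 + 0.4574·0.0000] = 5.5427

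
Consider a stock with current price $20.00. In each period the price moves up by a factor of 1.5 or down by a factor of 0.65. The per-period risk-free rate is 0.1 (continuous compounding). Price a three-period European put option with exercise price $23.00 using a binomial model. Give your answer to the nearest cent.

$3.95

Risk-neutral probability p = (e^0.1 − 0.65)/(1.5 − 0.65) = 0.4552/0.8500 = 0.5355
Terminal stock prices: S_uuu = 67.5, S_uud = 29.25, S_udd = 12.68, S_ddd = 5.492
Terminal payoffs (K − S): max(-44.5, 0) = 0, max(-6.25, 0) = 0, max(10.32, 0) = 10.32, max(17.51, 0) = 17.51
Node uu (S = 45): V_uu = e^(−0.1)·[0.5355·0.0000 + 0.4645·0.0000] = 0.0000
Node ud (S = 19.5): V_ud = e^(−0.1)·[0.5355·0.0000 + 0.4645·10.3250] = 4.3396
Node dd (S = 8.45): V_dd = e^(−0.1)·[0.5355·10.3250 + 0.4645·17.5075] = 12.3613
Node u (S = 30): V_u = e^(−0.1)·[0.5355·0.0000 + 0.4645·4.3396] = 1.8239
Node d (S = 13): V_d = e^(−0.1)·[0.5355·4.3396 + 0.4645·12.3613] = 7.2982
Node 0 (S = 20): V_0 = e^(−0.1)·[0.5355·1.8239 + 0.4645·7.2982] = 3.9512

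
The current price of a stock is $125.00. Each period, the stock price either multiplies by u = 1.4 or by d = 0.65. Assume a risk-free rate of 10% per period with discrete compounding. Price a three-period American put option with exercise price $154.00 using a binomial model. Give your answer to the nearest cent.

$34.44

Risk-neutral probability p = (1 + 0.1 − 0.65)/(1.4 − 0.65) = 0.4500/0.7500 = 0.6000
Terminal stock prices: S_uuu = 343, S_uud = 159.2, S_udd = 73.94, S_ddd = 34.33
Terminal payoffs (K − S): max(-189, 0) = 0, max(-5.25, 0) = 0, max(80.06, 0) = 80.06, max(119.7, 0) = 119.7
Node uu (S = 245): continuation = 1/1.1·[0.6000·0.0000 + 0.4000·0.0000] = 0.0000; exercise value = 0.0000 ≤ continuation, so V_uu = 0.0000
Node ud (S = 113.8): continuation = 1/1.1·[0.6000·0.0000 + 0.4000·80.0625] = 29.1136; exercise value = 40.2500 > continuation, so V_ud = 40.2500 (exercise)
Node dd (S = 52.81): continuation = 1/1.1·[0.6000·80.0625 + 0.4000·119.6719] = 87.1875; exercise value = 101.1875 > continuation, so V_dd = 101.1875 (exercise)
Node u (S = 175): continuation = 1/1.1·[0.6000·0.0000 + 0.4000·40.2500] = 14.6364; exercise value = 0.0000 ≤ continuation, so V_u = 14.6364
Node d (S = 81.25): continuation = 1/1.1·[0.6000·40.2500 + 0.4000·101.1875] = 58.7500; exercise value = 72.7500 > continuation, so V_d = 72.7500 (exercise)
Node 0 (S = 125): continuation = 1/1.1·[0.6000·14.6364 + 0.4000·72.7500] = 34.4380; exercise value = 29.0000 ≤ continuation, so V_0 = 34.4380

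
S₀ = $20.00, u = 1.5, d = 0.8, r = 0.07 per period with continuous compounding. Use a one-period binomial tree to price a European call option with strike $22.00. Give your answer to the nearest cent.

$2.90

Risk-neutral probability p = (e^0.07 − 0.8)/(1.5 − 0.8) = 0.2725/0.7000 = 0.3893
Terminal stock prices: S_u = 30, S_d = 16
Terminal payoffs (S − K): max(8, 0) = 8, max(-6, 0) = 0
Node 0 (S = 20): V_0 = e^(−0.07)·[0.3893·8.0000 + 0.6107·0.0000] = 2.9038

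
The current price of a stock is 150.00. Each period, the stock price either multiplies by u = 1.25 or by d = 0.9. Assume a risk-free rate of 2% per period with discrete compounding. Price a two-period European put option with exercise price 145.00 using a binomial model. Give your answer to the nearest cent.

Risk-neutral probability p = (1 + 0.02 − 0.9)/(1.25 − 0.9) = 0.1200/0.3500 = 0.3429
Terminal stock prices: S_uu = 234.4, S_ud = 168.8, S_dd = 121.5
Terminal payoffs (K − S): max(-89.38, 0) = 0, max(-23.75, 0) = 0, max(23.5, 0) = 23.5
Node u (S = 187.5): V_u = 1/1.02·[0.3429·0.0000 + 0.6571·0.0000] = 0.0000
Node d (S = 135): V_d = 1/1.02·[0.3429·0.0000 + 0.6571·23.5000] = 15.1401
Node 0 (S = 150): V_0 = 1/1.02·[0.3429·0.0000 + 0.6571·15.1401] = 9.7541

9.75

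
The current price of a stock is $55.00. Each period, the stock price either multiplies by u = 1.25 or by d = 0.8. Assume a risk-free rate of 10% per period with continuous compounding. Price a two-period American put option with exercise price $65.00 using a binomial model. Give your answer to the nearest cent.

$10.00

Risk-neutral probability p = (e^0.1 − 0.8)/(1.25 − 0.8) = 0.3052/0.4500 = 0.6782
Terminal stock prices: S_uu = 85.94, S_ud = 55, S_dd = 35.2
Terminal payoffs (K − S): max(-20.94, 0) = 0, max(10, 0) = 10, max(29.8, 0) = 29.8
Node u (S = 68.75): continuation = e^(−0.1)·[0.6782·0.0000 + 0.3218·10.0000] = 2.9122; exercise value = 0.0000 ≤ continuation, so V_u = 2.9122
Node d (S = 44): continuation = e^(−0.1)·[0.6782·10.0000 + 0.3218·29.8000] = 14.8144; exercise value = 21.0000 > continuation, so V_d = 21.0000 (exercise)
Node 0 (S = 55): continuation = e^(−0.1)·[0.6782·2.9122 + 0.3218·21.0000] = 7.9025; exercise value = 10.0000 > continuation, so V_0 = 10.0000 (exercise)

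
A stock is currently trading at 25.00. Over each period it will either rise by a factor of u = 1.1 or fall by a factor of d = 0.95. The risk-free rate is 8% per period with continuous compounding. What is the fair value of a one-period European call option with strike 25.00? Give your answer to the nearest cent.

Risk-neutral probability p = (e^0.08 − 0.95)/(1.1 − 0.95) = 0.1333/0.1500 = 0.8886
Terminal stock prices: S_u = 27.5, S_d = 23.75
Terminal payoffs (S − K): max(2.5, 0) = 2.5, max(-1.25, 0) = 0
Node 0 (S = 25): V_0 = e^(−0.08)·[0.8886·2.5000 + 0.1114·0.0000] = 2.0507

2.05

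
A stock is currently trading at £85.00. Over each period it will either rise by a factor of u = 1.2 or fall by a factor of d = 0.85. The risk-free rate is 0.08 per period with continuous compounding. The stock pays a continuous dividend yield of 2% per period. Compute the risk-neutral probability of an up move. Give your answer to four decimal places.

p = 0.6052

Per-period risk-free factor R = e^0.08 = 1.0833; dividend-adjusted growth = e^(0.08−0.02) = 1.0618.
Risk-neutral probability p = (1.0618 − 0.85)/(1.2 − 0.85) = 0.2118/0.3500 = 0.6052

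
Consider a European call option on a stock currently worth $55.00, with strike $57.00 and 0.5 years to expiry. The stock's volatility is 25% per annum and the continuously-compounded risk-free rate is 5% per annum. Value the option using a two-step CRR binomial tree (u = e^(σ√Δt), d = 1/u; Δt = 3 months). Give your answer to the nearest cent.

$3.58

CRR parameters: u = e^(σ√Δt) = e^(0.25·√0.25) = 1.1331, d = 1/u = 0.8825
Per-period rate: rΔt = 0.05·0.25 = 0.0125, so R = e^0.0125 = 1.0126
Risk-neutral probability p = (e^0.0125 − 0.8825)/(1.1331 − 0.8825) = 0.1301/0.2507 = 0.5190
Terminal stock prices: S_uu = 70.62, S_ud = 55, S_dd = 42.83
Terminal payoffs (S − K): max(13.62, 0) = 13.62, max(-2, 0) = 0, max(-14.17, 0) = 0
Node u (S = 62.32): V_u = e^(−0.0125)·[0.5190·13.6214 + 0.4810·0.0000] = 6.9813
Node d (S = 48.54): V_d = e^(−0.0125)·[0.5190·0.0000 + 0.4810·0.0000] = 0.0000
Node 0 (S = 55): V_0 = e^(−0.0125)·[0.5190·6.9813 + 0.4810·0.0000] = 3.5781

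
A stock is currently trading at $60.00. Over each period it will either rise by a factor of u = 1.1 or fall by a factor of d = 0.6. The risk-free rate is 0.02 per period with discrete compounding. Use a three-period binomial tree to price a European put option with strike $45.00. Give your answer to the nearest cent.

$1.87

Risk-neutral probability p = (1 + 0.02 − 0.6)/(1.1 − 0.6) = 0.4200/0.5000 = 0.8400
Terminal stock prices: S_uuu = 79.86, S_uud = 43.56, S_udd = 23.76, S_ddd = 12.96
Terminal payoffs (K − S): max(-34.86, 0) = 0, max(1.44, 0) = 1.44, max(21.24, 0) = 21.24, max(32.04, 0) = 32.04
Node uu (S = 72.6): V_uu = 1/1.02·[0.8400·0.0000 + 0.1600·1.4400] = 0.2259
Node ud (S = 39.6): V_ud = 1/1.02·[0.8400·1.4400 + 0.1600·21.2400] = 4.5176
Node dd (S = 21.6): V_dd = 1/1.02·[0.8400·21.2400 + 0.1600·32.0400] = 22.5176
Node u (S = 66): V_u = 1/1.02·[0.8400·0.2259 + 0.1600·4.5176] = 0.8947
Node d (S = 36): V_d = 1/1.02·[0.8400·4.5176 + 0.1600·22.5176] = 7.2526
Node 0 (S = 60): V_0 = 1/1.02·[0.8400·0.8947 + 0.1600·7.2526] = 1.8745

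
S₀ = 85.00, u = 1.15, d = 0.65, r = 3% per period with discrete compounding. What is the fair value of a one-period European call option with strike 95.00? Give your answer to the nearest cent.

2.03

Risk-neutral probability p = (1 + 0.03 − 0.65)/(1.15 − 0.65) = 0.3800/0.5000 = 0.7600
Terminal stock prices: S_u = 97.75, S_d = 55.25
Terminal payoffs (S − K): max(2.75, 0) = 2.75, max(-39.75, 0) = 0
Node 0 (S = 85): V_0 = 1/1.03·[0.7600·2.7500 + 0.2400·0.0000] = 2.0291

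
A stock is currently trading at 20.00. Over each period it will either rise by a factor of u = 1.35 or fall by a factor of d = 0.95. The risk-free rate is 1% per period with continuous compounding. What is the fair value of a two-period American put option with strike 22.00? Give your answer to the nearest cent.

2.80

Risk-neutral probability p = (e^0.01 − 0.95)/(1.35 − 0.95) = 0.0601/0.4000 = 0.1501
Terminal stock prices: S_uu = 36.45, S_ud = 25.65, S_dd = 18.05
Terminal payoffs (K − S): max(-14.45, 0) = 0, max(-3.65, 0) = 0, max(3.95, 0) = 3.95
Node u (S = 27): continuation = e^(−0.01)·[0.1501·0.0000 + 0.8499·0.0000] = 0.0000; exercise value = 0.0000 ≤ continuation, so V_u = 0.0000
Node d (S = 19): continuation = e^(−0.01)·[0.1501·0.0000 + 0.8499·3.9500] = 3.3236; exercise value = 3.0000 ≤ continuation, so V_d = 3.3236
Node 0 (S = 20): continuation = e^(−0.01)·[0.1501·0.0000 + 0.8499·3.3236] = 2.7965; exercise value = 2.0000 ≤ continuation, so V_0 = 2.7965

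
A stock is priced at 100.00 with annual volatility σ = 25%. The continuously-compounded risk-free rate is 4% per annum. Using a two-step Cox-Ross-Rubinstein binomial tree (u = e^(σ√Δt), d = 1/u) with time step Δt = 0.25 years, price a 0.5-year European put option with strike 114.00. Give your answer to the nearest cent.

CRR parameters: u = e^(σ√Δt) = e^(0.25·√0.25) = 1.1331, d = 1/u = 0.8825
Per-period rate: rΔt = 0.04·0.25 = 0.01, so R = e^0.01 = 1.0101
Risk-neutral probability p = (e^0.01 − 0.8825)/(1.1331 − 0.8825) = 0.1276/0.2507 = 0.5089
Terminal stock prices: S_uu = 128.4, S_ud = 100, S_dd = 77.88
Terminal payoffs (K − S): max(-14.4, 0) = 0, max(14, 0) = 14, max(36.12, 0) = 36.12
Node u (S = 113.3): V_u = e^(−0.01)·[0.5089·0.0000 + 0.4911·14.0000] = 6.8072
Node d (S = 88.25): V_d = e^(−0.01)·[0.5089·14.0000 + 0.4911·36.1199] = 24.6160
Node 0 (S = 100): V_0 = e^(−0.01)·[0.5089·6.8072 + 0.4911·24.6160] = 15.3986

15.40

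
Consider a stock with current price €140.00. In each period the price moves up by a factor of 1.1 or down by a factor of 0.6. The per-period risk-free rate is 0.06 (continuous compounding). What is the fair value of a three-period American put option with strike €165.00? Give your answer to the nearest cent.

€25.00

Risk-neutral probability p = (e^0.06 − 0.6)/(1.1 − 0.6) = 0.4618/0.5000 = 0.9237
Terminal stock prices: S_uuu = 186.3, S_uud = 101.6, S_udd = 55.44, S_ddd = 30.24
Terminal payoffs (K − S): max(-21.34, 0) = 0, max(63.36, 0) = 63.36, max(109.6, 0) = 109.6, max(134.8, 0) = 134.8
Node uu (S = 169.4): continuation = e^(−0.06)·[0.9237·0.0000 + 0.0763·63.3600] = 4.5544; exercise value = 0.0000 ≤ continuation, so V_uu = 4.5544
Node ud (S = 92.4): continuation = e^(−0.06)·[0.9237·63.3600 + 0.0763·109.5600] = 62.9911; exercise value = 72.6000 > continuation, so V_ud = 72.6000 (exercise)
Node dd (S = 50.4): continuation = e^(−0.06)·[0.9237·109.5600 + 0.0763·134.7600] = 104.9911; exercise value = 114.6000 > continuation, so V_dd = 114.6000 (exercise)
Node u (S = 154): continuation = e^(−0.06)·[0.9237·4.5544 + 0.0763·72.6000] = 9.1805; exercise value = 11.0000 > continuation, so V_u = 11.0000 (exercise)
Node d (S = 84): continuation = e^(−0.06)·[0.9237·72.6000 + 0.0763·114.6000] = 71.3911; exercise value = 81.0000 > continuation, so V_d = 81.0000 (exercise)
Node 0 (S = 140): continuation = e^(−0.06)·[0.9237·11.0000 + 0.0763·81.0000] = 15.3911; exercise value = 25.0000 > continuation, so V_0 = 25.0000 (exercise)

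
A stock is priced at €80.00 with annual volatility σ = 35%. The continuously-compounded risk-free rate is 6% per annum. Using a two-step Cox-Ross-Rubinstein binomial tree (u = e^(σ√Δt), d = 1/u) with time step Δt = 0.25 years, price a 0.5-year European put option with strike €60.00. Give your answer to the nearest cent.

CRR parameters: u = e^(σ√Δt) = e^(0.35·√0.25) = 1.1912, d = 1/u = 0.8395
Per-period rate: rΔt = 0.06·0.25 = 0.015, so R = e^0.015 = 1.0151
Risk-neutral probability p = (e^0.015 − 0.8395)/(1.1912 − 0.8395) = 0.1757/0.3518 = 0.4993
Terminal stock prices: S_uu = 113.5, S_ud = 80, S_dd = 56.38
Terminal payoffs (K − S): max(-53.53, 0) = 0, max(-20, 0) = 0, max(3.625, 0) = 3.625
Node u (S = 95.3): V_u = e^(−0.015)·[0.4993·0.0000 + 0.5007·0.0000] = 0.0000
Node d (S = 67.16): V_d = e^(−0.015)·[0.4993·0.0000 + 0.5007·3.6250] = 1.7879
Node 0 (S = 80): V_0 = e^(−0.015)·[0.4993·0.0000 + 0.5007·1.7879] = 0.8818

€0.88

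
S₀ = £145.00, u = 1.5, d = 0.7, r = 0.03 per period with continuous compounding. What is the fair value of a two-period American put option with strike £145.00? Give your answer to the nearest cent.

Risk-neutral probability p = (e^0.03 − 0.7)/(1.5 − 0.7) = 0.3305/0.8000 = 0.4131
Terminal stock prices: S_uu = 326.2, S_ud = 152.2, S_dd = 71.05
Terminal payoffs (K − S): max(-181.2, 0) = 0, max(-7.25, 0) = 0, max(73.95, 0) = 73.95
Node u (S = 217.5): continuation = e^(−0.03)·[0.4131·0.0000 + 0.5869·0.0000] = 0.0000; exercise value = 0.0000 ≤ continuation, so V_u = 0.0000
Node d (S = 101.5): continuation = e^(−0.03)·[0.4131·0.0000 + 0.5869·73.9500] = 42.1208; exercise value = 43.5000 > continuation, so V_d = 43.5000 (exercise)
Node 0 (S = 145): continuation = e^(−0.03)·[0.4131·0.0000 + 0.5869·43.5000] = 24.7770; exercise value = 0.0000 ≤ continuation, so V_0 = 24.7770

£24.78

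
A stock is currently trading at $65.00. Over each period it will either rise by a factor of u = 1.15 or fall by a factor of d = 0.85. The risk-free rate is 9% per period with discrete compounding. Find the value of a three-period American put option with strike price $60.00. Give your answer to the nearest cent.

$1.02

Risk-neutral probability p = (1 + 0.09 − 0.85)/(1.15 − 0.85) = 0.2400/0.3000 = 0.8000
Terminal stock prices: S_uuu = 98.86, S_uud = 73.07, S_udd = 54.01, S_ddd = 39.92
Terminal payoffs (K − S): max(-38.86, 0) = 0, max(-13.07, 0) = 0, max(5.993, 0) = 5.993, max(20.08, 0) = 20.08
Node uu (S = 85.96): continuation = 1/1.09·[0.8000·0.0000 + 0.2000·0.0000] = 0.0000; exercise value = 0.0000 ≤ continuation, so V_uu = 0.0000
Node ud (S = 63.54): continuation = 1/1.09·[0.8000·0.0000 + 0.2000·5.9931] = 1.0997; exercise value = 0.0000 ≤ continuation, so V_ud = 1.0997
Node dd (S = 46.96): continuation = 1/1.09·[0.8000·5.9931 + 0.2000·20.0819] = 8.0834; exercise value = 13.0375 > continuation, so V_dd = 13.0375 (exercise)
Node u (S = 74.75): continuation = 1/1.09·[0.8000·0.0000 + 0.2000·1.0997] = 0.2018; exercise value = 0.0000 ≤ continuation, so V_u = 0.2018
Node d (S = 55.25): continuation = 1/1.09·[0.8000·1.0997 + 0.2000·13.0375] = 3.1993; exercise value = 4.7500 > continuation, so V_d = 4.7500 (exercise)
Node 0 (S = 65): continuation = 1/1.09·[0.8000·0.2018 + 0.2000·4.7500] = 1.0196; exercise value = 0.0000 ≤ continuation, so V_0 = 1.0196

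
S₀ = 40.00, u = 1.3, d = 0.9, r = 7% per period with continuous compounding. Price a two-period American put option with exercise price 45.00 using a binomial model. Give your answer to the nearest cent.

Risk-neutral probability p = (e^0.07 − 0.9)/(1.3 − 0.9) = 0.1725/0.4000 = 0.4313
Terminal stock prices: S_uu = 67.6, S_ud = 46.8, S_dd = 32.4
Terminal payoffs (K − S): max(-22.6, 0) = 0, max(-1.8, 0) = 0, max(12.6, 0) = 12.6
Node u (S = 52): continuation = e^(−0.07)·[0.4313·0.0000 + 0.5687·0.0000] = 0.0000; exercise value = 0.0000 ≤ continuation, so V_u = 0.0000
Node d (S = 36): continuation = e^(−0.07)·[0.4313·0.0000 + 0.5687·12.6000] = 6.6815; exercise value = 9.0000 > continuation, so V_d = 9.0000 (exercise)
Node 0 (S = 40): continuation = e^(−0.07)·[0.4313·0.0000 + 0.5687·9.0000] = 4.7725; exercise value = 5.0000 > continuation, so V_0 = 5.0000 (exercise)

5.00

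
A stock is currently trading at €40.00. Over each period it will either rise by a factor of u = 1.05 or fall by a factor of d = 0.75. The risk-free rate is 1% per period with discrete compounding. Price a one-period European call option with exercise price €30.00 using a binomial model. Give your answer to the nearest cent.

€10.30

Risk-neutral probability p = (1 + 0.01 − 0.75)/(1.05 − 0.75) = 0.2600/0.3000 = 0.8667
Terminal stock prices: S_u = 42, S_d = 30
Terminal payoffs (S − K): max(12, 0) = 12, max(0, 0) = 0
Node 0 (S = 40): V_0 = 1/1.01·[0.8667·12.0000 + 0.1333·0.0000] = 10.2970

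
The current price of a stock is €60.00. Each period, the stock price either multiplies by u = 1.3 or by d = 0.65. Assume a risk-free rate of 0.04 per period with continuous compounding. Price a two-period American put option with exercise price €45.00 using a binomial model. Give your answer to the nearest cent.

Risk-neutral probability p = (e^0.04 − 0.65)/(1.3 − 0.65) = 0.3908/0.6500 = 0.6012
Terminal stock prices: S_uu = 101.4, S_ud = 50.7, S_dd = 25.35
Terminal payoffs (K − S): max(-56.4, 0) = 0, max(-5.7, 0) = 0, max(19.65, 0) = 19.65
Node u (S = 78): continuation = e^(−0.04)·[0.6012·0.0000 + 0.3988·0.0000] = 0.0000; exercise value = 0.0000 ≤ continuation, so V_u = 0.0000
Node d (S = 39): continuation = e^(−0.04)·[0.6012·0.0000 + 0.3988·19.6500] = 7.5283; exercise value = 6.0000 ≤ continuation, so V_d = 7.5283
Node 0 (S = 60): continuation = e^(−0.04)·[0.6012·0.0000 + 0.3988·7.5283] = 2.8842; exercise value = 0.0000 ≤ continuation, so V_0 = 2.8842

€2.88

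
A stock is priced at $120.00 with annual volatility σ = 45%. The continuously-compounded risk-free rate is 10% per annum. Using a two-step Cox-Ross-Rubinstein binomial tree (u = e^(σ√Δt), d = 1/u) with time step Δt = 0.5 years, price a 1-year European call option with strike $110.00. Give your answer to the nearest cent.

$30.97

CRR parameters: u = e^(σ√Δt) = e^(0.45·√0.5) = 1.3746, d = 1/u = 0.7275
Per-period rate: rΔt = 0.1·0.5 = 0.05, so R = e^0.05 = 1.0513
Risk-neutral probability p = (e^0.05 − 0.7275)/(1.3746 − 0.7275) = 0.3238/0.6472 = 0.5003
Terminal stock prices: S_uu = 226.8, S_ud = 120, S_dd = 63.5
Terminal payoffs (S − K): max(116.8, 0) = 116.8, max(10, 0) = 10, max(-46.5, 0) = 0
Node u (S = 165): V_u = e^(−0.05)·[0.5003·116.7590 + 0.4997·10.0000] = 60.3226
Node d (S = 87.3): V_d = e^(−0.05)·[0.5003·10.0000 + 0.4997·0.0000] = 4.7593
Node 0 (S = 120): V_0 = e^(−0.05)·[0.5003·60.3226 + 0.4997·4.7593] = 30.9717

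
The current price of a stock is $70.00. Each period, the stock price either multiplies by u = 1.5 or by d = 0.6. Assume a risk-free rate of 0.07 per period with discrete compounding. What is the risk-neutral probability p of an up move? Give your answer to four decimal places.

Risk-neutral probability p = (1 + 0.07 − 0.6)/(1.5 − 0.6) = 0.4700/0.9000 = 0.5222

p = 0.5222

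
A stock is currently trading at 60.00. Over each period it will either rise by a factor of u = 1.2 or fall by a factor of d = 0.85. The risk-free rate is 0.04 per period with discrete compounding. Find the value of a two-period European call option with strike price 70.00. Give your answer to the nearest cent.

4.47

Risk-neutral probability p = (1 + 0.04 − 0.85)/(1.2 − 0.85) = 0.1900/0.3500 = 0.5429
Terminal stock prices: S_uu = 86.4, S_ud = 61.2, S_dd = 43.35
Terminal payoffs (S − K): max(16.4, 0) = 16.4, max(-8.8, 0) = 0, max(-26.65, 0) = 0
Node u (S = 72): V_u = 1/1.04·[0.5429·16.4000 + 0.4571·0.0000] = 8.5604
Node d (S = 51): V_d = 1/1.04·[0.5429·0.0000 + 0.4571·0.0000] = 0.0000
Node 0 (S = 60): V_0 = 1/1.04·[0.5429·8.5604 + 0.4571·0.0000] = 4.4684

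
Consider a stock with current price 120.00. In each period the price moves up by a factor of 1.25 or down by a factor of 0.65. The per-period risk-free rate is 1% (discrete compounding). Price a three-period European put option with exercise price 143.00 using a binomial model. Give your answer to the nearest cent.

37.95

Risk-neutral probability p = (1 + 0.01 − 0.65)/(1.25 − 0.65) = 0.3600/0.6000 = 0.6000
Terminal stock prices: S_uuu = 234.4, S_uud = 121.9, S_udd = 63.38, S_ddd = 32.95
Terminal payoffs (K − S): max(-91.38, 0) = 0, max(21.12, 0) = 21.12, max(79.62, 0) = 79.62, max(110, 0) = 110
Node uu (S = 187.5): V_uu = 1/1.01·[0.6000·0.0000 + 0.4000·21.1250] = 8.3663
Node ud (S = 97.5): V_ud = 1/1.01·[0.6000·21.1250 + 0.4000·79.6250] = 44.0842
Node dd (S = 50.7): V_dd = 1/1.01·[0.6000·79.6250 + 0.4000·110.0450] = 90.8842
Node u (S = 150): V_u = 1/1.01·[0.6000·8.3663 + 0.4000·44.0842] = 22.4292
Node d (S = 78): V_d = 1/1.01·[0.6000·44.0842 + 0.4000·90.8842] = 62.1823
Node 0 (S = 120): V_0 = 1/1.01·[0.6000·22.4292 + 0.4000·62.1823] = 37.9509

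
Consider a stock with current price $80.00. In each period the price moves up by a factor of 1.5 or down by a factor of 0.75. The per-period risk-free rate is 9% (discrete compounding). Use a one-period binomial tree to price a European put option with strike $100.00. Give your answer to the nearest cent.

Risk-neutral probability p = (1 + 0.09 − 0.75)/(1.5 − 0.75) = 0.3400/0.7500 = 0.4533
Terminal stock prices: S_u = 120, S_d = 60
Terminal payoffs (K − S): max(-20, 0) = 0, max(40, 0) = 40
Node 0 (S = 80): V_0 = 1/1.09·[0.4533·0.0000 + 0.5467·40.0000] = 20.0612

$20.06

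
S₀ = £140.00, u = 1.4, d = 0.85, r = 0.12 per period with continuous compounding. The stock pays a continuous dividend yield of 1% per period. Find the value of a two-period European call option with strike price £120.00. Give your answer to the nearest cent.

£46.78

Per-period risk-free factor R = e^0.12 = 1.1275; dividend-adjusted growth = e^(0.12−0.01) = 1.1163.
Risk-neutral probability p = (1.1163 − 0.85)/(1.4 − 0.85) = 0.2663/0.5500 = 0.4841
Terminal stock prices: S_uu = 274.4, S_ud = 166.6, S_dd = 101.1
Terminal payoffs (S − K): max(154.4, 0) = 154.4, max(46.6, 0) = 46.6, max(-18.85, 0) = 0
Node u (S = 196): V_u = e^(−0.12)·[0.4841·154.4000 + 0.5159·46.6000] = 87.6193
Node d (S = 119): V_d = e^(−0.12)·[0.4841·46.6000 + 0.5159·0.0000] = 20.0098
Node 0 (S = 140): V_0 = e^(−0.12)·[0.4841·87.6193 + 0.5159·20.0098] = 46.7783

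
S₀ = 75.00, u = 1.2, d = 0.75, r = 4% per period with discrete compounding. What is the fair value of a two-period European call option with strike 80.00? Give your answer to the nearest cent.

Risk-neutral probability p = (1 + 0.04 − 0.75)/(1.2 − 0.75) = 0.2900/0.4500 = 0.6444
Terminal stock prices: S_uu = 108, S_ud = 67.5, S_dd = 42.19
Terminal payoffs (S − K): max(28, 0) = 28, max(-12.5, 0) = 0, max(-37.81, 0) = 0
Node u (S = 90): V_u = 1/1.04·[0.6444·28.0000 + 0.3556·0.0000] = 17.3504
Node d (S = 56.25): V_d = 1/1.04·[0.6444·0.0000 + 0.3556·0.0000] = 0.0000
Node 0 (S = 75): V_0 = 1/1.04·[0.6444·17.3504 + 0.3556·0.0000] = 10.7513

10.75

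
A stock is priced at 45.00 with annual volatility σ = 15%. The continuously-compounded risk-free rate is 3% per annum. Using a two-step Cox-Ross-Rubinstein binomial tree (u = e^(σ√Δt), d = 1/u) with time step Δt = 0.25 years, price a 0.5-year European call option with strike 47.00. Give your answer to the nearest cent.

1.47

CRR parameters: u = e^(σ√Δt) = e^(0.15·√0.25) = 1.0779, d = 1/u = 0.9277
Per-period rate: rΔt = 0.03·0.25 = 0.0075, so R = e^0.0075 = 1.0075
Risk-neutral probability p = (e^0.0075 − 0.9277)/(1.0779 − 0.9277) = 0.0798/0.1501 = 0.5314
Terminal stock prices: S_uu = 52.28, S_ud = 45, S_dd = 38.73
Terminal payoffs (S − K): max(5.283, 0) = 5.283, max(-2, 0) = 0, max(-8.268, 0) = 0
Node u (S = 48.5): V_u = e^(−0.0075)·[0.5314·5.2825 + 0.4686·0.0000] = 2.7862
Node d (S = 41.75): V_d = e^(−0.0075)·[0.5314·0.0000 + 0.4686·0.0000] = 0.0000
Node 0 (S = 45): V_0 = e^(−0.0075)·[0.5314·2.7862 + 0.4686·0.0000] = 1.4695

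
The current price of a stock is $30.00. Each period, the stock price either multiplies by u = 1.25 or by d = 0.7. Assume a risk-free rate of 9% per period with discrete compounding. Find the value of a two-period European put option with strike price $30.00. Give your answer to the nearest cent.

$2.39

Risk-neutral probability p = (1 + 0.09 − 0.7)/(1.25 − 0.7) = 0.3900/0.5500 = 0.7091
Terminal stock prices: S_uu = 46.88, S_ud = 26.25, S_dd = 14.7
Terminal payoffs (K − S): max(-16.88, 0) = 0, max(3.75, 0) = 3.75, max(15.3, 0) = 15.3
Node u (S = 37.5): V_u = 1/1.09·[0.7091·0.0000 + 0.2909·3.7500] = 1.0008
Node d (S = 21): V_d = 1/1.09·[0.7091·3.7500 + 0.2909·15.3000] = 6.5229
Node 0 (S = 30): V_0 = 1/1.09·[0.7091·1.0008 + 0.2909·6.5229] = 2.3920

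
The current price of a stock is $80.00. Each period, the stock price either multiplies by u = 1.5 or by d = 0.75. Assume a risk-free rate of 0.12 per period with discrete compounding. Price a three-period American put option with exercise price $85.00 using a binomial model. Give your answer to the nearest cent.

Risk-neutral probability p = (1 + 0.12 − 0.75)/(1.5 − 0.75) = 0.3700/0.7500 = 0.4933
Terminal stock prices: S_uuu = 270, S_uud = 135, S_udd = 67.5, S_ddd = 33.75
Terminal payoffs (K − S): max(-185, 0) = 0, max(-50, 0) = 0, max(17.5, 0) = 17.5, max(51.25, 0) = 51.25
Node uu (S = 180): continuation = 1/1.12·[0.4933·0.0000 + 0.5067·0.0000] = 0.0000; exercise value = 0.0000 ≤ continuation, so V_uu = 0.0000
Node ud (S = 90): continuation = 1/1.12·[0.4933·0.0000 + 0.5067·17.5000] = 7.9167; exercise value = 0.0000 ≤ continuation, so V_ud = 7.9167
Node dd (S = 45): continuation = 1/1.12·[0.4933·17.5000 + 0.5067·51.2500] = 30.8929; exercise value = 40.0000 > continuation, so V_dd = 40.0000 (exercise)
Node u (S = 120): continuation = 1/1.12·[0.4933·0.0000 + 0.5067·7.9167] = 3.5813; exercise value = 0.0000 ≤ continuation, so V_u = 3.5813
Node d (S = 60): continuation = 1/1.12·[0.4933·7.9167 + 0.5067·40.0000] = 21.5823; exercise value = 25.0000 > continuation, so V_d = 25.0000 (exercise)
Node 0 (S = 80): continuation = 1/1.12·[0.4933·3.5813 + 0.5067·25.0000] = 12.8870; exercise value = 5.0000 ≤ continuation, so V_0 = 12.8870

$12.89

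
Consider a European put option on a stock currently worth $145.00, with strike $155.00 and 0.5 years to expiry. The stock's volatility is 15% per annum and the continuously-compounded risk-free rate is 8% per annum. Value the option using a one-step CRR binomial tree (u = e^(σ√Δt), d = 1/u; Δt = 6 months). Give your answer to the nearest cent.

$7.90

CRR parameters: u = e^(σ√Δt) = e^(0.15·√0.5) = 1.1119, d = 1/u = 0.8994
Per-period rate: rΔt = 0.08·0.5 = 0.04, so R = e^0.04 = 1.0408
Risk-neutral probability p = (e^0.04 − 0.8994)/(1.1119 − 0.8994) = 0.1414/0.2125 = 0.6655
Terminal stock prices: S_u = 161.2, S_d = 130.4
Terminal payoffs (K − S): max(-6.225, 0) = 0, max(24.59, 0) = 24.59
Node 0 (S = 145): V_0 = e^(−0.04)·[0.6655·0.0000 + 0.3345·24.5920] = 7.9027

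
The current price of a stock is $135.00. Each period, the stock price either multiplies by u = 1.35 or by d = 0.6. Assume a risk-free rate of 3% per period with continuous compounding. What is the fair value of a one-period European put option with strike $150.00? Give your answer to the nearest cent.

Risk-neutral probability p = (e^0.03 − 0.6)/(1.35 − 0.6) = 0.4305/0.7500 = 0.5739
Terminal stock prices: S_u = 182.2, S_d = 81
Terminal payoffs (K − S): max(-32.25, 0) = 0, max(69, 0) = 69
Node 0 (S = 135): V_0 = e^(−0.03)·[0.5739·0.0000 + 0.4261·69.0000] = 28.5293

$28.53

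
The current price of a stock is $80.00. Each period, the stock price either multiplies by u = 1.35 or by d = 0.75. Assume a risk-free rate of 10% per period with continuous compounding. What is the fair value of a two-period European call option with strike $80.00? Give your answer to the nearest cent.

Risk-neutral probability p = (e^0.1 − 0.75)/(1.35 − 0.75) = 0.3552/0.6000 = 0.5920
Terminal stock prices: S_uu = 145.8, S_ud = 81, S_dd = 45
Terminal payoffs (S − K): max(65.8, 0) = 65.8, max(1, 0) = 1, max(-35, 0) = 0
Node u (S = 108): V_u = e^(−0.1)·[0.5920·65.8000 + 0.4080·1.0000] = 35.6130
Node d (S = 60): V_d = e^(−0.1)·[0.5920·1.0000 + 0.4080·0.0000] = 0.5356
Node 0 (S = 80): V_0 = e^(−0.1)·[0.5920·35.6130 + 0.4080·0.5356] = 19.2728

$19.27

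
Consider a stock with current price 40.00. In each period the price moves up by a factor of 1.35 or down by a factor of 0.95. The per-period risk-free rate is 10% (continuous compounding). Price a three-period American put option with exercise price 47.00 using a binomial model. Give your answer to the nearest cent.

7.00

Risk-neutral probability p = (e^0.1 − 0.95)/(1.35 − 0.95) = 0.1552/0.4000 = 0.3879
Terminal stock prices: S_uuu = 98.42, S_uud = 69.25, S_udd = 48.73, S_ddd = 34.29
Terminal payoffs (K − S): max(-51.42, 0) = 0, max(-22.25, 0) = 0, max(-1.735, 0) = 0, max(12.71, 0) = 12.71
Node uu (S = 72.9): continuation = e^(−0.1)·[0.3879·0.0000 + 0.6121·0.0000] = 0.0000; exercise value = 0.0000 ≤ continuation, so V_uu = 0.0000
Node ud (S = 51.3): continuation = e^(−0.1)·[0.3879·0.0000 + 0.6121·0.0000] = 0.0000; exercise value = 0.0000 ≤ continuation, so V_ud = 0.0000
Node dd (S = 36.1): continuation = e^(−0.1)·[0.3879·0.0000 + 0.6121·12.7050] = 7.0364; exercise value = 10.9000 > continuation, so V_dd = 10.9000 (exercise)
Node u (S = 54): continuation = e^(−0.1)·[0.3879·0.0000 + 0.6121·0.0000] = 0.0000; exercise value = 0.0000 ≤ continuation, so V_u = 0.0000
Node d (S = 38): continuation = e^(−0.1)·[0.3879·0.0000 + 0.6121·10.9000] = 6.0367; exercise value = 9.0000 > continuation, so V_d = 9.0000 (exercise)
Node 0 (S = 40): continuation = e^(−0.1)·[0.3879·0.0000 + 0.6121·9.0000] = 4.9844; exercise value = 7.0000 > continuation, so V_0 = 7.0000 (exercise)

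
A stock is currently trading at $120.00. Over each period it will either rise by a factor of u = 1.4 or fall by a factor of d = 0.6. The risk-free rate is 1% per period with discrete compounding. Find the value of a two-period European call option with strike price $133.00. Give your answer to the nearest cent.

Risk-neutral probability p = (1 + 0.01 − 0.6)/(1.4 − 0.6) = 0.4100/0.8000 = 0.5125
Terminal stock prices: S_uu = 235.2, S_ud = 100.8, S_dd = 43.2
Terminal payoffs (S − K): max(102.2, 0) = 102.2, max(-32.2, 0) = 0, max(-89.8, 0) = 0
Node u (S = 168): V_u = 1/1.01·[0.5125·102.2000 + 0.4875·0.0000] = 51.8589
Node d (S = 72): V_d = 1/1.01·[0.5125·0.0000 + 0.4875·0.0000] = 0.0000
Node 0 (S = 120): V_0 = 1/1.01·[0.5125·51.8589 + 0.4875·0.0000] = 26.3145

$26.31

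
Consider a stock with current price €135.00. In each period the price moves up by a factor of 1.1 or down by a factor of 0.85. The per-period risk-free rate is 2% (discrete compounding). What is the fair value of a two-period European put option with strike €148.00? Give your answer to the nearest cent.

€14.08

Risk-neutral probability p = (1 + 0.02 − 0.85)/(1.1 − 0.85) = 0.1700/0.2500 = 0.6800
Terminal stock prices: S_uu = 163.4, S_ud = 126.2, S_dd = 97.54
Terminal payoffs (K − S): max(-15.35, 0) = 0, max(21.78, 0) = 21.78, max(50.46, 0) = 50.46
Node u (S = 148.5): V_u = 1/1.02·[0.6800·0.0000 + 0.3200·21.7750] = 6.8314
Node d (S = 114.8): V_d = 1/1.02·[0.6800·21.7750 + 0.3200·50.4625] = 30.3480
Node 0 (S = 135): V_0 = 1/1.02·[0.6800·6.8314 + 0.3200·30.3480] = 14.0752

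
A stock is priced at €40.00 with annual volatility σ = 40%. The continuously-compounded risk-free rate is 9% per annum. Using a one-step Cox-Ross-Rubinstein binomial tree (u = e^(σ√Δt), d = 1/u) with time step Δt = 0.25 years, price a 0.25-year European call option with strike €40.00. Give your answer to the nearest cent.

CRR parameters: u = e^(σ√Δt) = e^(0.4·√0.25) = 1.2214, d = 1/u = 0.8187
Per-period rate: rΔt = 0.09·0.25 = 0.0225, so R = e^0.0225 = 1.0228
Risk-neutral probability p = (e^0.0225 − 0.8187)/(1.2214 − 0.8187) = 0.2040/0.4027 = 0.5067
Terminal stock prices: S_u = 48.86, S_d = 32.75
Terminal payoffs (S − K): max(8.856, 0) = 8.856, max(-7.251, 0) = 0
Node 0 (S = 40): V_0 = e^(−0.0225)·[0.5067·8.8561 + 0.4933·0.0000] = 4.3873

€4.39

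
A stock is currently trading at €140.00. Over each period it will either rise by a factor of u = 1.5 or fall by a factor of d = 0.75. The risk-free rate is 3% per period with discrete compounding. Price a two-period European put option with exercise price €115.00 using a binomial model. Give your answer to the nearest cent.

€13.42

Risk-neutral probability p = (1 + 0.03 − 0.75)/(1.5 − 0.75) = 0.2800/0.7500 = 0.3733
Terminal stock prices: S_uu = 315, S_ud = 157.5, S_dd = 78.75
Terminal payoffs (K − S): max(-200, 0) = 0, max(-42.5, 0) = 0, max(36.25, 0) = 36.25
Node u (S = 210): V_u = 1/1.03·[0.3733·0.0000 + 0.6267·0.0000] = 0.0000
Node d (S = 105): V_d = 1/1.03·[0.3733·0.0000 + 0.6267·36.2500] = 22.0550
Node 0 (S = 140): V_0 = 1/1.03·[0.3733·0.0000 + 0.6267·22.0550] = 13.4186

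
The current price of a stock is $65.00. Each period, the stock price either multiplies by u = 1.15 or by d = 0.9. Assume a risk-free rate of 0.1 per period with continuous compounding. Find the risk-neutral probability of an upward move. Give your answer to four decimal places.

Risk-neutral probability p = (e^0.1 − 0.9)/(1.15 − 0.9) = 0.2052/0.2500 = 0.8207

p = 0.8207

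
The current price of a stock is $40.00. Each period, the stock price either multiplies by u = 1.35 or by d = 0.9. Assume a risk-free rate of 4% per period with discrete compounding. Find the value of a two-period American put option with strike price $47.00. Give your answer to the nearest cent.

Risk-neutral probability p = (1 + 0.04 − 0.9)/(1.35 − 0.9) = 0.1400/0.4500 = 0.3111
Terminal stock prices: S_uu = 72.9, S_ud = 48.6, S_dd = 32.4
Terminal payoffs (K − S): max(-25.9, 0) = 0, max(-1.6, 0) = 0, max(14.6, 0) = 14.6
Node u (S = 54): continuation = 1/1.04·[0.3111·0.0000 + 0.6889·0.0000] = 0.0000; exercise value = 0.0000 ≤ continuation, so V_u = 0.0000
Node d (S = 36): continuation = 1/1.04·[0.3111·0.0000 + 0.6889·14.6000] = 9.6709; exercise value = 11.0000 > continuation, so V_d = 11.0000 (exercise)
Node 0 (S = 40): continuation = 1/1.04·[0.3111·0.0000 + 0.6889·11.0000] = 7.2863; exercise value = 7.0000 ≤ continuation, so V_0 = 7.2863

$7.29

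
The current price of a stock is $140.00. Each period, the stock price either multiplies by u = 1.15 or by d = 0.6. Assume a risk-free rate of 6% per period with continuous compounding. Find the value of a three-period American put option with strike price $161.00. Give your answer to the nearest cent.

Risk-neutral probability p = (e^0.06 − 0.6)/(1.15 − 0.6) = 0.4618/0.5500 = 0.8397
Terminal stock prices: S_uuu = 212.9, S_uud = 111.1, S_udd = 57.96, S_ddd = 30.24
Terminal payoffs (K − S): max(-51.92, 0) = 0, max(49.91, 0) = 49.91, max(103, 0) = 103, max(130.8, 0) = 130.8
Node uu (S = 185.1): continuation = e^(−0.06)·[0.8397·0.0000 + 0.1603·49.9100] = 7.5345; exercise value = 0.0000 ≤ continuation, so V_uu = 7.5345
Node ud (S = 96.6): continuation = e^(−0.06)·[0.8397·49.9100 + 0.1603·103.0400] = 55.0241; exercise value = 64.4000 > continuation, so V_ud = 64.4000 (exercise)
Node dd (S = 50.4): continuation = e^(−0.06)·[0.8397·103.0400 + 0.1603·130.7600] = 101.2241; exercise value = 110.6000 > continuation, so V_dd = 110.6000 (exercise)
Node u (S = 161): continuation = e^(−0.06)·[0.8397·7.5345 + 0.1603·64.4000] = 15.6803; exercise value = 0.0000 ≤ continuation, so V_u = 15.6803
Node d (S = 84): continuation = e^(−0.06)·[0.8397·64.4000 + 0.1603·110.6000] = 67.6241; exercise value = 77.0000 > continuation, so V_d = 77.0000 (exercise)
Node 0 (S = 140): continuation = e^(−0.06)·[0.8397·15.6803 + 0.1603·77.0000] = 24.0241; exercise value = 21.0000 ≤ continuation, so V_0 = 24.0241

$24.02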